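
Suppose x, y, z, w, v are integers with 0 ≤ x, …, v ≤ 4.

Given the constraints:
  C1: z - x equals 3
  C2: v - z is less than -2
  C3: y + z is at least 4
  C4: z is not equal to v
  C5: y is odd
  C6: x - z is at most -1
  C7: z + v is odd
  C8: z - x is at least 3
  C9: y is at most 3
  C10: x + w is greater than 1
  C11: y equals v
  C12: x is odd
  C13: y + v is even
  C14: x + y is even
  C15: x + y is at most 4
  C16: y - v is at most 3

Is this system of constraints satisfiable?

Try x = 1, y = 1, z = 4, w = 3, v = 1.
Check constraint 1: z - x = 3; constraint 2: v - z = -3. The remaining constraints are straightforward to verify.

Satisfiable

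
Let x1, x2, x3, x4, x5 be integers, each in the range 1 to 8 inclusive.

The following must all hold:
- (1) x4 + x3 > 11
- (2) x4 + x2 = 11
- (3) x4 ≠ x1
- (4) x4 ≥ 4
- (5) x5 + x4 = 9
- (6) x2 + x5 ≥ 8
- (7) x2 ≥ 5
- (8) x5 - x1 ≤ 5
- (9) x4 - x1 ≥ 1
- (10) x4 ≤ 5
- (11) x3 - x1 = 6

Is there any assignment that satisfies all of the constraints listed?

Satisfiable

The assignment x1 = 2, x2 = 6, x3 = 8, x4 = 5, x5 = 4 works:
  constraint 1 holds since x4 + x3 = 13.
  constraint 2 holds since x4 + x2 = 11.
  constraint 5 holds since x5 + x4 = 9.
The rest check out directly.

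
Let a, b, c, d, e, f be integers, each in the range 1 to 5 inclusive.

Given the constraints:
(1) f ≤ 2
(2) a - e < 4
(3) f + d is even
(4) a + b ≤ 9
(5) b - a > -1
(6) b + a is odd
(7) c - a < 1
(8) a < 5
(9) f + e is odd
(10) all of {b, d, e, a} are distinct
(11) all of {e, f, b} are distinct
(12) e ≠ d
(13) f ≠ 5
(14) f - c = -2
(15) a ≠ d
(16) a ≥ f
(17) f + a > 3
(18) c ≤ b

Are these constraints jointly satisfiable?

Satisfiable

The assignment a = 4, b = 5, c = 3, d = 1, e = 2, f = 1 works:
  constraint 2 holds since a - e = 2.
  constraint 4 holds since a + b = 9.
  constraint 5 holds since b - a = 1.
The rest check out directly.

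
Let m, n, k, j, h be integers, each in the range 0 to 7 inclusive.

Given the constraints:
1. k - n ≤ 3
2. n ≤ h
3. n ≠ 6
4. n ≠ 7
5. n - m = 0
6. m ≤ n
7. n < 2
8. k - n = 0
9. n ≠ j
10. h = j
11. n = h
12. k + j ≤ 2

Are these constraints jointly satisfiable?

Unsatisfiable

From constraints 10 and 11, n = h = j, so n = j. But constraint 9 says n ≠ j. Contradiction.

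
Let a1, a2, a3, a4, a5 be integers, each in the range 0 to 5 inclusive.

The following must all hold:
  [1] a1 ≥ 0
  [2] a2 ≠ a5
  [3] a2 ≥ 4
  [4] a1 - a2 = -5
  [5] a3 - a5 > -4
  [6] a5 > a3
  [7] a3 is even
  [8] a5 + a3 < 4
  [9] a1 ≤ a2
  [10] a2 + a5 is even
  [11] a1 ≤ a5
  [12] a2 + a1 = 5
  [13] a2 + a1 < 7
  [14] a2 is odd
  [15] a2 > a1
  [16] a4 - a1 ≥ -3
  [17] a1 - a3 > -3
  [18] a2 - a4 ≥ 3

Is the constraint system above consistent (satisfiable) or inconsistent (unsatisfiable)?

Satisfiable

One satisfying assignment is a1 = 0, a2 = 5, a3 = 0, a4 = 0, a5 = 1.
For the less obvious constraints — constraint 4: a1 - a2 = -5; constraint 5: a3 - a5 = -1 — and the others hold by inspection.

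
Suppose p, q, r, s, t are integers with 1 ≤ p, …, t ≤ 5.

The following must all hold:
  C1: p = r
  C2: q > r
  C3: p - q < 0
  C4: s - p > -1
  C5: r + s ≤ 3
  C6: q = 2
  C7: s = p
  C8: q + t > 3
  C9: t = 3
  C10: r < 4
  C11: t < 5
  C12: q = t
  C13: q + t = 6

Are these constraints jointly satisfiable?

Unsatisfiable

Constraint 6 fixes q = 2 and constraint 9 fixes t = 3, but constraint 12 requires q = t. Since 2 ≠ 3, contradiction.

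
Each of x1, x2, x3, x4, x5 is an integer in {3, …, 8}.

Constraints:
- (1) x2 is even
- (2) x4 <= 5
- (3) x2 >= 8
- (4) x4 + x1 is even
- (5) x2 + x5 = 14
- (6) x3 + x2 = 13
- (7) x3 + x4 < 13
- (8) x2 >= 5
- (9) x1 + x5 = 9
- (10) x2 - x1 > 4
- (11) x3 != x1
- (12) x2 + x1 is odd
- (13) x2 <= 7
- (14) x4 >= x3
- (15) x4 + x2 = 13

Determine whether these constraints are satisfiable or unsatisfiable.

Unsatisfiable

From constraints 2 and 14: x3 ≤ x4 ≤ 5. From constraint 13: x2 ≤ 7. Hence x3 + x2 ≤ 12. But constraint 6 requires x3 + x2 = 13, and 13 > 12. Contradiction.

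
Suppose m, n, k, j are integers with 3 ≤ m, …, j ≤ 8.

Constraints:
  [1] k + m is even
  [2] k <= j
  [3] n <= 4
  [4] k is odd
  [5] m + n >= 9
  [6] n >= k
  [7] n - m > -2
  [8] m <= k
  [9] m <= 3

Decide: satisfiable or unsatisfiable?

From constraint 9: m ≤ 3. From constraint 3: n ≤ 4. Hence m + n ≤ 7. But constraint 5 requires m + n ≥ 9, and 9 > 7. Contradiction.

Unsatisfiable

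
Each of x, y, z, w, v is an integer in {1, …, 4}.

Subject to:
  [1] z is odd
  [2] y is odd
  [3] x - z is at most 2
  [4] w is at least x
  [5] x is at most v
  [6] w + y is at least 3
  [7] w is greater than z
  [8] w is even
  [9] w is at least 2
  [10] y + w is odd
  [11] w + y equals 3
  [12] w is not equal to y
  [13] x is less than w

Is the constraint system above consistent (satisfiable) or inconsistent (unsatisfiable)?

Satisfiable

Setting (x, y, z, w, v) = (1, 1, 1, 2, 3) satisfies everything: constraint 3: x - z = 0; constraint 6: w + y = 3, and the others follow.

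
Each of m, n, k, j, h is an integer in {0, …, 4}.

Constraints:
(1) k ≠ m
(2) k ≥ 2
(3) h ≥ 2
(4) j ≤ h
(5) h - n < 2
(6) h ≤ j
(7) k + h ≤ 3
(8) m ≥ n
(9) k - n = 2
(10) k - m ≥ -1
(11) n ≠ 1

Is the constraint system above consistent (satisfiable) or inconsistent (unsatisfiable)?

Unsatisfiable

From constraint 2: k ≥ 2. From constraint 3: h ≥ 2. Hence k + h ≥ 4. But constraint 7 requires k + h ≤ 3, and 3 < 4. Contradiction.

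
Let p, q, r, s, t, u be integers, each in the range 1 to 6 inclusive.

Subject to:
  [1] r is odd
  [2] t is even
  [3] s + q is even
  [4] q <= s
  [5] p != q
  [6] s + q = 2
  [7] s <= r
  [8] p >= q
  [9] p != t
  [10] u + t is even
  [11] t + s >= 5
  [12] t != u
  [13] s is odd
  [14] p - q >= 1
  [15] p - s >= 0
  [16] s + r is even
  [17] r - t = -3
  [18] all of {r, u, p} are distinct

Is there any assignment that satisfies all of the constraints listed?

Satisfiable

Try p = 3, q = 1, r = 1, s = 1, t = 4, u = 6.
Check constraint 6: s + q = 2; constraint 11: t + s = 5; constraint 14: p - q = 2. The remaining constraints are straightforward to verify.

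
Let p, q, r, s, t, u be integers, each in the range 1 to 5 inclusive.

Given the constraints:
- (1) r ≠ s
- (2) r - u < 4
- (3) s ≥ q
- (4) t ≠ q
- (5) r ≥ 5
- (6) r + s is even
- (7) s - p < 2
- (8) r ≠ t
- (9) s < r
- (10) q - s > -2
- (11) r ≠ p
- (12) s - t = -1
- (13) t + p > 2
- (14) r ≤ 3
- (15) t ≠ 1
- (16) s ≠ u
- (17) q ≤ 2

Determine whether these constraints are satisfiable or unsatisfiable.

From constraint 5: r ≥ 5. From constraint 14: r ≤ 3. But 3 < 5, so no value of r works.

Unsatisfiable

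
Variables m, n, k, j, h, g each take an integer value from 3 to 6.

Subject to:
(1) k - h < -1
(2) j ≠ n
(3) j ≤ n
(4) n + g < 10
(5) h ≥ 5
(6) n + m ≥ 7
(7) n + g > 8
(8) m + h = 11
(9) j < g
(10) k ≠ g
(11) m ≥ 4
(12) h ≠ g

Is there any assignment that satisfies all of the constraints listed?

Satisfiable

Take m = 5, n = 4, k = 4, j = 3, h = 6, g = 5. Then constraint 1: k - h = -2; constraint 4: n + g = 9; constraint 6: n + m = 9, and every other listed constraint is also met.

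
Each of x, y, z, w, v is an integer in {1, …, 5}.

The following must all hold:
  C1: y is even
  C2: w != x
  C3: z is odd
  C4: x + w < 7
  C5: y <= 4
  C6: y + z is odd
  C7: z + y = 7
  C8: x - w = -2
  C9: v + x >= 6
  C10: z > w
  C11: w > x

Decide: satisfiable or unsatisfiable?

Satisfiable

Take x = 1, y = 2, z = 5, w = 3, v = 5. Then constraint 4: x + w = 4; constraint 7: z + y = 7; constraint 8: x - w = -2, and every other listed constraint is also met.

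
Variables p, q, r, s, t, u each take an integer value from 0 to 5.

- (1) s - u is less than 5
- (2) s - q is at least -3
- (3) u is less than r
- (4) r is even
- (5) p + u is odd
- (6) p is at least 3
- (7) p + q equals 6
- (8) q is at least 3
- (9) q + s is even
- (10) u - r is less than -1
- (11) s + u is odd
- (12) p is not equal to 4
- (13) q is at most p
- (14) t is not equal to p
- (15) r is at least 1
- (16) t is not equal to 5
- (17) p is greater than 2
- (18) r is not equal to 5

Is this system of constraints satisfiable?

The assignment p = 3, q = 3, r = 2, s = 3, t = 1, u = 0 works:
  constraint 1 holds since s - u = 3.
  constraint 2 holds since s - q = 0.
The rest check out directly.

Satisfiable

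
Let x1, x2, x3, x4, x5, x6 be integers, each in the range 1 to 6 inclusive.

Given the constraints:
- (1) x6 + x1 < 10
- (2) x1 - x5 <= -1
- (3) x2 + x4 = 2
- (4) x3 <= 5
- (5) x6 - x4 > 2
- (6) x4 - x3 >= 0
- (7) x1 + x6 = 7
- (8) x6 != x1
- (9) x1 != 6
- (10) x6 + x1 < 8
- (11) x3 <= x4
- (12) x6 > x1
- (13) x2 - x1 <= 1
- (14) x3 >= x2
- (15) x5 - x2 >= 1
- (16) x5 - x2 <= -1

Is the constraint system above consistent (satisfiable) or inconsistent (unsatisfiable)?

Unsatisfiable

Constraints 2, 13, and 16 give x5 − x1 ≥ 1, x1 − x2 ≥ -1, x2 − x5 ≥ 1.
Adding all 3 inequalities: the left sides telescope to 0, and the right sides sum to 1 + (-1) + 1 = 1. So 0 ≥ 1, which is false.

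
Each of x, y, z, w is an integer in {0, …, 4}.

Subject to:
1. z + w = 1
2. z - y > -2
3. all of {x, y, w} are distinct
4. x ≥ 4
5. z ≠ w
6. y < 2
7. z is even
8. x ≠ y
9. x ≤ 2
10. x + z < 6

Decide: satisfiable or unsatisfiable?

From constraint 4: x ≥ 4. From constraint 9: x ≤ 2. But 2 < 4, so no value of x works.

Unsatisfiable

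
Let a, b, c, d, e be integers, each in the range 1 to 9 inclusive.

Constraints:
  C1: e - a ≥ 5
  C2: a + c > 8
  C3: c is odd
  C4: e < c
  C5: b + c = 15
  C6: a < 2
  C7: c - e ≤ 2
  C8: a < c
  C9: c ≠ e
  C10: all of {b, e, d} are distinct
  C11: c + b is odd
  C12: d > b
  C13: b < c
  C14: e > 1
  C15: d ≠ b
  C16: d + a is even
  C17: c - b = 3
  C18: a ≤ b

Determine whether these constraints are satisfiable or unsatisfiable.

Satisfiable

The assignment a = 1, b = 6, c = 9, d = 9, e = 8 works:
  constraint 1 holds since e - a = 7.
  constraint 2 holds since a + c = 10.
  constraint 5 holds since b + c = 15.
The rest check out directly.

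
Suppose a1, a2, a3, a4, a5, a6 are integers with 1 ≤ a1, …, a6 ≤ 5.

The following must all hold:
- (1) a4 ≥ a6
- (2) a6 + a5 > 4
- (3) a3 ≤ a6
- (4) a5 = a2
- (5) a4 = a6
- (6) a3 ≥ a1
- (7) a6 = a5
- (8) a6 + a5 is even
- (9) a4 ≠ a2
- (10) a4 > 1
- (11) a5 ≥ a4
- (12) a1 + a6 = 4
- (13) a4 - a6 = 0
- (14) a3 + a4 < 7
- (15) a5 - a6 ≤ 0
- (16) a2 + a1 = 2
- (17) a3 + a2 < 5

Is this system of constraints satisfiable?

Unsatisfiable

From constraints 4, 5, and 7, a4 = a6 = a5 = a2, so a4 = a2. But constraint 9 says a4 ≠ a2. Contradiction.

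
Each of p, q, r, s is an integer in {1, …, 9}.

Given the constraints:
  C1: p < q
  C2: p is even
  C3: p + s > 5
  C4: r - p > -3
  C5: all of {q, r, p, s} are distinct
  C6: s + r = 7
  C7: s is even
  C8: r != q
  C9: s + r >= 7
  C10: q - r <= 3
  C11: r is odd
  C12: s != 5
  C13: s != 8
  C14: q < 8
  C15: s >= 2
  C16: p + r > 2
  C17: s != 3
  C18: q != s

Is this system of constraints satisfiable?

Satisfiable

One satisfying assignment is p = 2, q = 3, r = 1, s = 6.
For the less obvious constraints — constraint 3: p + s = 8; constraint 4: r - p = -1; constraint 6: s + r = 7 — and the others hold by inspection.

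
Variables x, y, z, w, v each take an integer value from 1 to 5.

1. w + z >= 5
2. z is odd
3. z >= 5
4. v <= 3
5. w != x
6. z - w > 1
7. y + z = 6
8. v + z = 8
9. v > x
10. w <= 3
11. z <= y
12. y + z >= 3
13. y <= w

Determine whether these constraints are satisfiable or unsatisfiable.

Unsatisfiable

From constraints 3 and 11: y ≥ z and z ≥ 5, so y ≥ 5. From constraints 10 and 13: y ≤ w and w ≤ 3, so y ≤ 3. But 3 < 5, so no value of y works.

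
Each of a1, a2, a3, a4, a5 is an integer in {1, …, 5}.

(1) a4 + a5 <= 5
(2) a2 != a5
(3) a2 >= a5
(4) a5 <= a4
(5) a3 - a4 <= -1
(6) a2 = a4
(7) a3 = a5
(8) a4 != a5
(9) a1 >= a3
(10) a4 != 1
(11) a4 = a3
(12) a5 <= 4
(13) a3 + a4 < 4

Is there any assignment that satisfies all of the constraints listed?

Unsatisfiable

From constraints 6, 7, and 11, a2 = a4 = a3 = a5, so a2 = a5. But constraint 2 says a2 ≠ a5. Contradiction.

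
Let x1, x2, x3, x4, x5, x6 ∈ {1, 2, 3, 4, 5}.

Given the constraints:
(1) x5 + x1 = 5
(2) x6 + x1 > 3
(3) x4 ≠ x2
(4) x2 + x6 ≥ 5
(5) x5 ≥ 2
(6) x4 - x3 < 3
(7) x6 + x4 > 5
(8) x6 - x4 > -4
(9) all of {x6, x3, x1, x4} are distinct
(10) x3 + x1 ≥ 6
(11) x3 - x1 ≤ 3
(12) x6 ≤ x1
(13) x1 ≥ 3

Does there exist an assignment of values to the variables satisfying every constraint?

Satisfiable

The assignment x1 = 3, x2 = 3, x3 = 4, x4 = 5, x5 = 2, x6 = 2 works:
  constraint 1 holds since x5 + x1 = 5.
  constraint 2 holds since x6 + x1 = 5.
The rest check out directly.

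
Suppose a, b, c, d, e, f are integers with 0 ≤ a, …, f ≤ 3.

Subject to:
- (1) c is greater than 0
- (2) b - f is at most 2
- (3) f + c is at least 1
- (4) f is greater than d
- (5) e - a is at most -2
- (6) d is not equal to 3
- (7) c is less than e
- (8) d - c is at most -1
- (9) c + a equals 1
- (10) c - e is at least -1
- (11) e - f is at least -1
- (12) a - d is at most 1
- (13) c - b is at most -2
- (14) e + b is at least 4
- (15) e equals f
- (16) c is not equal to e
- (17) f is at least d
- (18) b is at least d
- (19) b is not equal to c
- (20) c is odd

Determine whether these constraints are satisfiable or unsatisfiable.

Unsatisfiable

Constraints 2, 5, 8, 11, 12, and 13 give d − a ≥ -1, a − e ≥ 2, e − f ≥ -1, f − b ≥ -2, b − c ≥ 2, c − d ≥ 1.
Adding all 6 inequalities: the left sides telescope to 0, and the right sides sum to (-1) + 2 + (-1) + (-2) + 2 + 1 = 1. So 0 ≥ 1, which is false.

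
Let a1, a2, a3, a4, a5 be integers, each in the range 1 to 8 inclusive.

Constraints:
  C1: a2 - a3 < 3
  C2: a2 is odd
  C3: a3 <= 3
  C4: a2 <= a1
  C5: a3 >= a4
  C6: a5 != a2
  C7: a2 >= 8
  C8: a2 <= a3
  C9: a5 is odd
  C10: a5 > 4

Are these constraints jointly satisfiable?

Unsatisfiable

From constraints 7 and 8: a3 ≥ a2 and a2 ≥ 8, so a3 ≥ 8. From constraint 3: a3 ≤ 3. But 3 < 8, so no value of a3 works.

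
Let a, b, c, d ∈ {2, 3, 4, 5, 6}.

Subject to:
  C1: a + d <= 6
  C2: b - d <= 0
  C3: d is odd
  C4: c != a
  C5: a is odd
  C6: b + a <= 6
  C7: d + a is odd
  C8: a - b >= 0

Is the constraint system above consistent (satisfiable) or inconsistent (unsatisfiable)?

Unsatisfiable

Constraint 3 makes d odd and constraint 5 makes a odd, so d + a must be even. Constraint 7 says d + a is odd — contradiction.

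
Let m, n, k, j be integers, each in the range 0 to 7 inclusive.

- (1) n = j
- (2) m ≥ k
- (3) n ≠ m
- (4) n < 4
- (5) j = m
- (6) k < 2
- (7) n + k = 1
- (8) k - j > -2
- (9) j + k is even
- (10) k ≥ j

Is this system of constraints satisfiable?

From constraints 1 and 5, n = j = m, so n = m. But constraint 3 says n ≠ m. Contradiction.

Unsatisfiable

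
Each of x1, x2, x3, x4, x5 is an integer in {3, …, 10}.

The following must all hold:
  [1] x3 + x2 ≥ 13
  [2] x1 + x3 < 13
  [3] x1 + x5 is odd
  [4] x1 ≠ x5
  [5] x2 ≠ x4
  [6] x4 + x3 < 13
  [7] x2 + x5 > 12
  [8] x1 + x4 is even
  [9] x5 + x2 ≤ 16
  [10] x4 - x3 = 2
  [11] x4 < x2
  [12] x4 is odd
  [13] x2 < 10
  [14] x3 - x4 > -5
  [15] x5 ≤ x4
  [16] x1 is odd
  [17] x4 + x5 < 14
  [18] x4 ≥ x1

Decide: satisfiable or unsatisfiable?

Satisfiable

Try x1 = 5, x2 = 9, x3 = 5, x4 = 7, x5 = 6.
Check constraint 1: x3 + x2 = 14; constraint 2: x1 + x3 = 10. The remaining constraints are straightforward to verify.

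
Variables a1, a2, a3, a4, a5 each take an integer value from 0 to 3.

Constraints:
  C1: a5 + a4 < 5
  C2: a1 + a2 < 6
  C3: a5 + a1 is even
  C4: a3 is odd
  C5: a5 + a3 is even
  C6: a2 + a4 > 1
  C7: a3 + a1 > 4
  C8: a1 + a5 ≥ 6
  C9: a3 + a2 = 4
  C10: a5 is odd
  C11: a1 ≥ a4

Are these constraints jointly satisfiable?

Setting (a1, a2, a3, a4, a5) = (3, 1, 3, 1, 3) satisfies everything: constraint 1: a5 + a4 = 4; constraint 2: a1 + a2 = 4; constraint 6: a2 + a4 = 2, and the others follow.

Satisfiable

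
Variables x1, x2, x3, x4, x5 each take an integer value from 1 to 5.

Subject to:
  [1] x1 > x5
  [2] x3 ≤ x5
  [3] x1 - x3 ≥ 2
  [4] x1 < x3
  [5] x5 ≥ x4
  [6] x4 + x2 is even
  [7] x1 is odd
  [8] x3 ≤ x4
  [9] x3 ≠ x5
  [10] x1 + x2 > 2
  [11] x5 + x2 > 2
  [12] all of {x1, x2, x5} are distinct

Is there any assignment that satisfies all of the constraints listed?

Constraints 1, 4, 5, and 8 give x5 < x1, x1 < x3, x3 ≤ x4, x4 ≤ x5. Chaining: x5 < x1 < x3 ≤ x4 ≤ x5, which forces x5 < x5 — impossible.

Unsatisfiable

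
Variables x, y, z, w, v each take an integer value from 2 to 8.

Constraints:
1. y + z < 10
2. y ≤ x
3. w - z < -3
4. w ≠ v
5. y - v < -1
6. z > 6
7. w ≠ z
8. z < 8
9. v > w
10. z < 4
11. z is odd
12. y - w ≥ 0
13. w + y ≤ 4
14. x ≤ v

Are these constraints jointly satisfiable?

Unsatisfiable

From constraint 6: z ≥ 7. From constraint 10: z ≤ 3. But 3 < 7, so no value of z works.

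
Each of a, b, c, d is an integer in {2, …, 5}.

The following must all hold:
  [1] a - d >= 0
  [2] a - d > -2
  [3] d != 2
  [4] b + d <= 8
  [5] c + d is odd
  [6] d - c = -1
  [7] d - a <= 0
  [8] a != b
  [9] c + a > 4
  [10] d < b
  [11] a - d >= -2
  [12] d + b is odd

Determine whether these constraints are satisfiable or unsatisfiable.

Setting (a, b, c, d) = (3, 4, 4, 3) satisfies everything: constraint 1: a - d = 0; constraint 2: a - d = 0, and the others follow.

Satisfiable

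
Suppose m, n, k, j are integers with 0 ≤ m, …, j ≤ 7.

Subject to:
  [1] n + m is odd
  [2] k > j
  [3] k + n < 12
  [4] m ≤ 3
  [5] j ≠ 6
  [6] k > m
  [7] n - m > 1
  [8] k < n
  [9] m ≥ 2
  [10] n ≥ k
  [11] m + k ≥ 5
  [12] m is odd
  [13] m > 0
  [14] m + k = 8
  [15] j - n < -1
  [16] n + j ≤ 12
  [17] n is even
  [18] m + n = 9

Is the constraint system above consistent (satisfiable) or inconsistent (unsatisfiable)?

Try m = 3, n = 6, k = 5, j = 3.
Check constraint 3: k + n = 11; constraint 7: n - m = 3; constraint 11: m + k = 8. The remaining constraints are straightforward to verify.

Satisfiable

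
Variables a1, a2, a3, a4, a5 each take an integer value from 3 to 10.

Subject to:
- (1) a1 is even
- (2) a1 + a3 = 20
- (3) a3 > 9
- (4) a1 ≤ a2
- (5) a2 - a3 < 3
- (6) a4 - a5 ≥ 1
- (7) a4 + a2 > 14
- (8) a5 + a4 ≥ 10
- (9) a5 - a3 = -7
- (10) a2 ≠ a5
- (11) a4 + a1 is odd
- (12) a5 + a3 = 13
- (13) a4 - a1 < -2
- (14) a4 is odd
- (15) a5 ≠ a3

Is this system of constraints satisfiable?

Try a1 = 10, a2 = 10, a3 = 10, a4 = 7, a5 = 3.
Check constraint 2: a1 + a3 = 20; constraint 5: a2 - a3 = 0. The remaining constraints are straightforward to verify.

Satisfiable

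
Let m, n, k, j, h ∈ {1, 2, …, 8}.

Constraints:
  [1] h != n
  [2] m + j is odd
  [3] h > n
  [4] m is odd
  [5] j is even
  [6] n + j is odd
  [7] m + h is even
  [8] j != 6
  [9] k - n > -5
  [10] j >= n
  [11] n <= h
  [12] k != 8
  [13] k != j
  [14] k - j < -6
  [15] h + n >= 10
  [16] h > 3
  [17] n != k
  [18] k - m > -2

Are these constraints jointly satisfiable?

Satisfiable

Try m = 1, n = 3, k = 1, j = 8, h = 7.
Check constraint 9: k - n = -2; constraint 14: k - j = -7. The remaining constraints are straightforward to verify.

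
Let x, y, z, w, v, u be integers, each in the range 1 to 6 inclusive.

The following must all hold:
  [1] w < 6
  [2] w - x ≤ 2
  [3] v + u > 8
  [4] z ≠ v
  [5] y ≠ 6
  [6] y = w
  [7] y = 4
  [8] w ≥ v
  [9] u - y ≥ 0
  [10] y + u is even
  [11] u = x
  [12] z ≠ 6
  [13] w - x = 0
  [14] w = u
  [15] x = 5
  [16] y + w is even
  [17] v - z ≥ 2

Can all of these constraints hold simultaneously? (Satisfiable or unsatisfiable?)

Unsatisfiable

Constraint 7 fixes y = 4 and constraint 15 fixes x = 5. Constraints 6, 11, and 14 give y = w = u = x, so y = x. But 4 ≠ 5 — contradiction.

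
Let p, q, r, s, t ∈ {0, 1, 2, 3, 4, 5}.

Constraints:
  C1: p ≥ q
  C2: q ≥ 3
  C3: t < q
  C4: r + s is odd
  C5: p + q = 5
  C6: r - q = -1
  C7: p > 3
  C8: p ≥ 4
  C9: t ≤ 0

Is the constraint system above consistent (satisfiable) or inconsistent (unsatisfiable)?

From constraint 8: p ≥ 4. From constraint 2: q ≥ 3. Hence p + q ≥ 7. But constraint 5 requires p + q = 5, and 5 < 7. Contradiction.

Unsatisfiable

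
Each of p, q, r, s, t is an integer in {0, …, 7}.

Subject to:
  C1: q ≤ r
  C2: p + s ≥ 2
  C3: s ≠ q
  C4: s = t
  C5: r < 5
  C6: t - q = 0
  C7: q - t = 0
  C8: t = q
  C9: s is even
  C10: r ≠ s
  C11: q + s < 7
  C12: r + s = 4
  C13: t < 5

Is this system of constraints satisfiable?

From constraints 4 and 8, s = t = q, so s = q. But constraint 3 says s ≠ q. Contradiction.

Unsatisfiable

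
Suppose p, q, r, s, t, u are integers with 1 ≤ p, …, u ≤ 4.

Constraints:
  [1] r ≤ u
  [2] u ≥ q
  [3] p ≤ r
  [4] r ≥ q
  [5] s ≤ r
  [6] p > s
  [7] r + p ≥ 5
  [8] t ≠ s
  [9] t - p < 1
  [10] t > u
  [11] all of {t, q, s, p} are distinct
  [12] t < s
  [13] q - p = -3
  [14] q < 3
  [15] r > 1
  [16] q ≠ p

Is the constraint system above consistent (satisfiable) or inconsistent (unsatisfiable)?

Unsatisfiable

Constraints 1, 3, 6, 10, and 12 give s < p, p ≤ r, r ≤ u, u < t, t < s. Chaining: s < p ≤ r ≤ u < t < s, which forces s < s — impossible.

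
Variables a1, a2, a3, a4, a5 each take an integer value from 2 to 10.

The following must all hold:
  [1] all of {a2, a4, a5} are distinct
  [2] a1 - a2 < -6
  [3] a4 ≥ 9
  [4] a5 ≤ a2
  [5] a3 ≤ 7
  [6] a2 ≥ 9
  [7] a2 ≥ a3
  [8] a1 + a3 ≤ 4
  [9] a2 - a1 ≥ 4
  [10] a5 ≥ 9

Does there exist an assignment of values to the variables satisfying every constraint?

Unsatisfiable

Constraints 3, 6, and 10 confine each of a2, a4, a5 to the 2 values {9, 10} (the domain already gives each ≤ 10).
Constraint 1 requires all 3 of them to be distinct, but only 2 values are available — impossible by the pigeonhole principle.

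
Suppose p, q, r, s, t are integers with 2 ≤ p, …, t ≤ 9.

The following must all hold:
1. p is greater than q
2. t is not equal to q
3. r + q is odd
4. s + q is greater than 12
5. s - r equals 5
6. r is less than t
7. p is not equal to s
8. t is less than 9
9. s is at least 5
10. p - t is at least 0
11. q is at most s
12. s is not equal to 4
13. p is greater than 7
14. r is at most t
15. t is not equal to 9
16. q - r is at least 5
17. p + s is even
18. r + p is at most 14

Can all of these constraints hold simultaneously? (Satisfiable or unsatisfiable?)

Take p = 9, q = 7, r = 2, s = 7, t = 8. Then constraint 4: s + q = 14; constraint 5: s - r = 5, and every other listed constraint is also met.

Satisfiable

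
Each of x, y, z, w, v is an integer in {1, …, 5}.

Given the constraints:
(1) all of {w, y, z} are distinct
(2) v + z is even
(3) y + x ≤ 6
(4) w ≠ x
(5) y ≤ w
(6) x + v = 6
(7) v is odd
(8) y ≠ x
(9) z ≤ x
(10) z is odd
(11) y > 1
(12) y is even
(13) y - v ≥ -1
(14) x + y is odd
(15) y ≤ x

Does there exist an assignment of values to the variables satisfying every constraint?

Setting (x, y, z, w, v) = (3, 2, 3, 5, 3) satisfies everything: constraint 3: y + x = 5; constraint 6: x + v = 6, and the others follow.

Satisfiable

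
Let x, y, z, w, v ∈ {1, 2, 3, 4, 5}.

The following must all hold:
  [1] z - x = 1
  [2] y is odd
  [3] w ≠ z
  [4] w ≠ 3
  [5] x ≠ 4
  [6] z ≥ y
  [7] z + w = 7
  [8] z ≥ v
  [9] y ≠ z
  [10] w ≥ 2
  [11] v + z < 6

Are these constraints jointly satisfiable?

Try x = 2, y = 1, z = 3, w = 4, v = 2.
Check constraint 1: z - x = 1; constraint 7: z + w = 7. The remaining constraints are straightforward to verify.

Satisfiable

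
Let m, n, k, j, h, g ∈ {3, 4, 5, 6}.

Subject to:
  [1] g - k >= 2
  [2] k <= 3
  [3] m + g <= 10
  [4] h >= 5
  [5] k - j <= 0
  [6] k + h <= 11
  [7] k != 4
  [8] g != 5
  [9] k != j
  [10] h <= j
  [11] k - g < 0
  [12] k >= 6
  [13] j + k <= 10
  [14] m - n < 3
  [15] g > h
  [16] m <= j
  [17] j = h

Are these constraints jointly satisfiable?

Unsatisfiable

From constraints 4 and 10: j ≥ h ≥ 5. From constraint 12: k ≥ 6. Hence j + k ≥ 11. But constraint 13 requires j + k ≤ 10, and 10 < 11. Contradiction.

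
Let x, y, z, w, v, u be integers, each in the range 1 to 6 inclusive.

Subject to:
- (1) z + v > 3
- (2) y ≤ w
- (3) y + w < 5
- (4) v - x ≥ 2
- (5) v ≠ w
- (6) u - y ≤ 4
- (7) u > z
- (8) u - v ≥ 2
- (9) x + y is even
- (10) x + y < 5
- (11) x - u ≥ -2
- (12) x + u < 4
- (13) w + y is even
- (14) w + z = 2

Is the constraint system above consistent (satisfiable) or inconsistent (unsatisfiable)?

Unsatisfiable

Constraints 4, 8, and 11 give v − x ≥ 2, x − u ≥ -2, u − v ≥ 2.
Adding all 3 inequalities: the left sides telescope to 0, and the right sides sum to 2 + (-2) + 2 = 2. So 0 ≥ 2, which is false.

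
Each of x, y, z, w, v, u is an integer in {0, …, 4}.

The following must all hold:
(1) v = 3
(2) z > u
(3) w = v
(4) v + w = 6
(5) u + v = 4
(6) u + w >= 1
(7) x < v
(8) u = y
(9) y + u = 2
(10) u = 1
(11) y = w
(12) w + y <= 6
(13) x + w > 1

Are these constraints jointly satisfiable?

Unsatisfiable

Constraint 10 fixes u = 1 and constraint 1 fixes v = 3. Constraints 3, 8, and 11 give u = y = w = v, so u = v. But 1 ≠ 3 — contradiction.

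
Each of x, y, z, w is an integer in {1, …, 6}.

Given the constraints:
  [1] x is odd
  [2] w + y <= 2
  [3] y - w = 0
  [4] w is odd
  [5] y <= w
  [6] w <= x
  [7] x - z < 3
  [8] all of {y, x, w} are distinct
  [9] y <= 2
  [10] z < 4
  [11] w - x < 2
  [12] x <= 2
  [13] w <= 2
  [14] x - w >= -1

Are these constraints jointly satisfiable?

Constraints 9, 12, and 13 confine each of y, x, w to the 2 values {1, 2} (the domain already gives each ≥ 1).
Constraint 8 requires all 3 of them to be distinct, but only 2 values are available — impossible by the pigeonhole principle.

Unsatisfiable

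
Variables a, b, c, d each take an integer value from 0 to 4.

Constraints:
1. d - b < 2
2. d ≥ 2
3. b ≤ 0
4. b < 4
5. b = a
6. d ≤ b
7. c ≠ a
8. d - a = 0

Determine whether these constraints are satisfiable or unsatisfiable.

From constraint 2: d ≥ 2. From constraints 3 and 6: d ≤ b and b ≤ 0, so d ≤ 0. But 0 < 2, so no value of d works.

Unsatisfiable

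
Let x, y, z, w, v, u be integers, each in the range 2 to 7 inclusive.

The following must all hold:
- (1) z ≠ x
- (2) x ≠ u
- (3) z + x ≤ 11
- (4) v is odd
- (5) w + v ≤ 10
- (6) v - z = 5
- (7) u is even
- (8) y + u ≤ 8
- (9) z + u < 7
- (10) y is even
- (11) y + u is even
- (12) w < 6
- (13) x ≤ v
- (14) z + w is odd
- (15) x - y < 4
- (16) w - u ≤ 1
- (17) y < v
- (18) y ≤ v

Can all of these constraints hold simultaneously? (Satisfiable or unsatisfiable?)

The assignment x = 7, y = 4, z = 2, w = 3, v = 7, u = 4 works:
  constraint 3 holds since z + x = 9.
  constraint 5 holds since w + v = 10.
  constraint 6 holds since v - z = 5.
The rest check out directly.

Satisfiable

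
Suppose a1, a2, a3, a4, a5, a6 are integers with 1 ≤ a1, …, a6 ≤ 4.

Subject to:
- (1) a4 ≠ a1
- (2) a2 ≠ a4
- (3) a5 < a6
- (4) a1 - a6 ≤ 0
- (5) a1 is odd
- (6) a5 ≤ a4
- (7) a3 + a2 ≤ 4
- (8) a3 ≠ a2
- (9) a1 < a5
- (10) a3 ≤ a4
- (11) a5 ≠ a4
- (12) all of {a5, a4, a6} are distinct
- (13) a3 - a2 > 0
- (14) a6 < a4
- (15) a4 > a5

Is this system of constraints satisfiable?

Take a1 = 1, a2 = 1, a3 = 2, a4 = 4, a5 = 2, a6 = 3. Then constraint 4: a1 - a6 = -2; constraint 7: a3 + a2 = 3, and every other listed constraint is also met.

Satisfiable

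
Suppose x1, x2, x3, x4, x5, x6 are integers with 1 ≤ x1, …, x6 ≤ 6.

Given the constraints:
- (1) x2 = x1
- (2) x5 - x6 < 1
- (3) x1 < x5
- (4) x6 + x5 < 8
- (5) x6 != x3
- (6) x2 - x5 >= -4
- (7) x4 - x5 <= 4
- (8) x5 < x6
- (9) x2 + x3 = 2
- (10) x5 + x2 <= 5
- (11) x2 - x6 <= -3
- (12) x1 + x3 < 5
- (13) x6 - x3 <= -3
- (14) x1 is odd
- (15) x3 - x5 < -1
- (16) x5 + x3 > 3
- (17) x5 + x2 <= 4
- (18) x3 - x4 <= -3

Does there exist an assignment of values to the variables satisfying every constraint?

Unsatisfiable

Constraints 6, 7, 11, 13, and 18 give x5 − x4 ≥ -4, x4 − x3 ≥ 3, x3 − x6 ≥ 3, x6 − x2 ≥ 3, x2 − x5 ≥ -4.
Adding all 5 inequalities: the left sides telescope to 0, and the right sides sum to (-4) + 3 + 3 + 3 + (-4) = 1. So 0 ≥ 1, which is false.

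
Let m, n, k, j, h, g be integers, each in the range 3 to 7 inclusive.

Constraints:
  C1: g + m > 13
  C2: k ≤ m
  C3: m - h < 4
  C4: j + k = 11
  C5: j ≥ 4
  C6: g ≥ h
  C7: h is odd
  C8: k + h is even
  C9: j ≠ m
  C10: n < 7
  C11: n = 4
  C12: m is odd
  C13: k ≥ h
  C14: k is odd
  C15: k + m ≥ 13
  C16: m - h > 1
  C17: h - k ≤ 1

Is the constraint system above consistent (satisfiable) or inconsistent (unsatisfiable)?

Satisfiable

Try m = 7, n = 4, k = 7, j = 4, h = 5, g = 7.
Check constraint 1: g + m = 14; constraint 3: m - h = 2. The remaining constraints are straightforward to verify.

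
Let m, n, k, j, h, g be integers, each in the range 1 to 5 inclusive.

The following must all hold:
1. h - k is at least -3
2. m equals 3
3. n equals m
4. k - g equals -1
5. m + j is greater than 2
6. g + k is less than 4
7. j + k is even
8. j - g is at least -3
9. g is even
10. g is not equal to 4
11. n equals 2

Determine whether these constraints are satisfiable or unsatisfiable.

Constraint 11 fixes n = 2 and constraint 2 fixes m = 3, but constraint 3 requires n = m. Since 2 ≠ 3, contradiction.

Unsatisfiable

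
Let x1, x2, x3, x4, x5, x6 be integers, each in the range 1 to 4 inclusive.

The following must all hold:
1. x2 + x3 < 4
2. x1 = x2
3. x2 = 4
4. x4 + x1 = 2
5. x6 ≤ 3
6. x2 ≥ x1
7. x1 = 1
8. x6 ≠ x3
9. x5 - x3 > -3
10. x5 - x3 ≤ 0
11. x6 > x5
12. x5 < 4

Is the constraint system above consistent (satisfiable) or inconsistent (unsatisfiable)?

Unsatisfiable

Constraint 7 fixes x1 = 1 and constraint 3 fixes x2 = 4, but constraint 2 requires x1 = x2. Since 1 ≠ 4, contradiction.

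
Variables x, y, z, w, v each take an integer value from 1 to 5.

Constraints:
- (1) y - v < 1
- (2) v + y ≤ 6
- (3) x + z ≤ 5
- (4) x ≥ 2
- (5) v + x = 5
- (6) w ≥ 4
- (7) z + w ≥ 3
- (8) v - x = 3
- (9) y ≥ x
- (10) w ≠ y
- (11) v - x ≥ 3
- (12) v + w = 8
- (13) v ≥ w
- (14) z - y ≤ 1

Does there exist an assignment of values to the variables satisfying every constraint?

Unsatisfiable

From constraints 6 and 13: v ≥ w ≥ 4. From constraint 4: x ≥ 2. Hence v + x ≥ 6. But constraint 5 requires v + x = 5, and 5 < 6. Contradiction.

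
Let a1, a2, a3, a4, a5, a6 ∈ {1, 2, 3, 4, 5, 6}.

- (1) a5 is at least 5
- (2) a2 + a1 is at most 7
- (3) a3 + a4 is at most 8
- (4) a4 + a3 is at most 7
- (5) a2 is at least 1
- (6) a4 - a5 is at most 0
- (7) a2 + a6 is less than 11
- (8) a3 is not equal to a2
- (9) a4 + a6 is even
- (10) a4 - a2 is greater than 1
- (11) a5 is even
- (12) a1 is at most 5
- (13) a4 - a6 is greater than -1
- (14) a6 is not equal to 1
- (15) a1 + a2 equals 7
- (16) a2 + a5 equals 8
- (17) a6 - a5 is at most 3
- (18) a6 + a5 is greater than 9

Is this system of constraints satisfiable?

One satisfying assignment is a1 = 5, a2 = 2, a3 = 1, a4 = 6, a5 = 6, a6 = 6.
For the less obvious constraints — constraint 2: a2 + a1 = 7; constraint 3: a3 + a4 = 7; constraint 4: a4 + a3 = 7 — and the others hold by inspection.

Satisfiable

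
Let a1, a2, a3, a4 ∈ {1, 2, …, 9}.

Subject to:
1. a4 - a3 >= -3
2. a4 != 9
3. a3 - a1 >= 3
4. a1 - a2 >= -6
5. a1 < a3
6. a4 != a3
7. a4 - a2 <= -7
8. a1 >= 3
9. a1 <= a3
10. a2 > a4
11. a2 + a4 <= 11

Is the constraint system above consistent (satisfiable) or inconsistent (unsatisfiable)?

Unsatisfiable

Constraints 1, 3, 4, and 7 give a2 − a4 ≥ 7, a4 − a3 ≥ -3, a3 − a1 ≥ 3, a1 − a2 ≥ -6.
Adding all 4 inequalities: the left sides telescope to 0, and the right sides sum to 7 + (-3) + 3 + (-6) = 1. So 0 ≥ 1, which is false.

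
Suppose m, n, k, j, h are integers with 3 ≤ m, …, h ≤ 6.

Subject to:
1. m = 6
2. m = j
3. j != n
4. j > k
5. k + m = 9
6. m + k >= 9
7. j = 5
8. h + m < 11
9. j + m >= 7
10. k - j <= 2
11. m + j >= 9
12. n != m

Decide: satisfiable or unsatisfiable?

Constraint 1 fixes m = 6 and constraint 7 fixes j = 5, but constraint 2 requires m = j. Since 6 ≠ 5, contradiction.

Unsatisfiable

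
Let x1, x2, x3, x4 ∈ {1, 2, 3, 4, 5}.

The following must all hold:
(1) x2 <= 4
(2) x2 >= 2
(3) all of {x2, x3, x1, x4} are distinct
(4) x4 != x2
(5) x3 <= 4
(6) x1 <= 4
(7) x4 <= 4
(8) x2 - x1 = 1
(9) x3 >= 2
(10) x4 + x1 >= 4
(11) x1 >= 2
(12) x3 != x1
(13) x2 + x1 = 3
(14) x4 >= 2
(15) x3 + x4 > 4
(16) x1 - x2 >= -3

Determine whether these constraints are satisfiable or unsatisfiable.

Unsatisfiable

Constraints 1, 2, 5, 6, 7, 9, 11, and 14 confine each of x2, x3, x1, x4 to the 3 values {2, …, 4}.
Constraint 3 requires all 4 of them to be distinct, but only 3 values are available — impossible by the pigeonhole principle.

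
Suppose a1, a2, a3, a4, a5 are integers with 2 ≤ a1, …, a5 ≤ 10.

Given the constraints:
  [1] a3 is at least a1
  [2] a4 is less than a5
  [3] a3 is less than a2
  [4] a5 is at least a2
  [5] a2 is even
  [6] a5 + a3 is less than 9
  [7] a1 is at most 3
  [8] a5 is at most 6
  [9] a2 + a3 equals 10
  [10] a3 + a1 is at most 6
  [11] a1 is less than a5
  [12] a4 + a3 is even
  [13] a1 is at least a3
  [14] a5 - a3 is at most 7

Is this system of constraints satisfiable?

From constraints 4 and 8: a2 ≤ a5 ≤ 6. From constraints 7 and 13: a3 ≤ a1 ≤ 3. Hence a2 + a3 ≤ 9. But constraint 9 requires a2 + a3 = 10, and 10 > 9. Contradiction.

Unsatisfiable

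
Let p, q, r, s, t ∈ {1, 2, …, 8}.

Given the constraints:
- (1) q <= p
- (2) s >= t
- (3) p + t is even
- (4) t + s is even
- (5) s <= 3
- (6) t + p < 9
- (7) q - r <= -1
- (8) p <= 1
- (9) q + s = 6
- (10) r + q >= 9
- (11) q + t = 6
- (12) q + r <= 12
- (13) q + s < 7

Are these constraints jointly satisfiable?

From constraints 1 and 8: q ≤ p ≤ 1. From constraints 2 and 5: t ≤ s ≤ 3. Hence q + t ≤ 4. But constraint 11 requires q + t = 6, and 6 > 4. Contradiction.

Unsatisfiable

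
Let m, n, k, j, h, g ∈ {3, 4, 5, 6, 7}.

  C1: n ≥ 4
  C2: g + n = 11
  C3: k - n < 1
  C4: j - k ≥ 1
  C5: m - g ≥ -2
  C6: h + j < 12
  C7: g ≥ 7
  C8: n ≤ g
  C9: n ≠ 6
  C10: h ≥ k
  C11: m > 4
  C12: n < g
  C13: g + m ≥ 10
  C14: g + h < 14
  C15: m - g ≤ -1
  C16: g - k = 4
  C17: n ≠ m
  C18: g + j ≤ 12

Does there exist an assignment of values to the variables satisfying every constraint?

Satisfiable

Setting (m, n, k, j, h, g) = (5, 4, 3, 5, 6, 7) satisfies everything: constraint 2: g + n = 11; constraint 3: k - n = -1; constraint 4: j - k = 2, and the others follow.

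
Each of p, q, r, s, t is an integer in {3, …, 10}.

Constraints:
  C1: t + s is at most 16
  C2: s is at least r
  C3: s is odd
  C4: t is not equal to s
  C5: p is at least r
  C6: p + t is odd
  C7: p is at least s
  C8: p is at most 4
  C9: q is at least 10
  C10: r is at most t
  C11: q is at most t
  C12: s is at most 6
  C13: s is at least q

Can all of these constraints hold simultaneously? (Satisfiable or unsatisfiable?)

Unsatisfiable

From constraints 9 and 13: s ≥ q and q ≥ 10, so s ≥ 10. From constraints 7 and 8: s ≤ p and p ≤ 4, so s ≤ 4. But 4 < 10, so no value of s works.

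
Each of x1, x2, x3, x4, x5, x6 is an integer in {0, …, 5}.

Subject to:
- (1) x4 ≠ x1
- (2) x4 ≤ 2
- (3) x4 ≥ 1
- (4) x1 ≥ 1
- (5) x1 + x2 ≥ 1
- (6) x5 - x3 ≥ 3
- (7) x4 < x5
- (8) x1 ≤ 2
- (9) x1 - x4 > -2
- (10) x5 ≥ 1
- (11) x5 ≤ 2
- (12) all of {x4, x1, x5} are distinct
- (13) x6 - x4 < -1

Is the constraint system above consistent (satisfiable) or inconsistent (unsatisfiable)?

Constraints 2, 3, 4, 8, 10, and 11 confine each of x4, x1, x5 to the 2 values {1, 2}.
Constraint 12 requires all 3 of them to be distinct, but only 2 values are available — impossible by the pigeonhole principle.

Unsatisfiable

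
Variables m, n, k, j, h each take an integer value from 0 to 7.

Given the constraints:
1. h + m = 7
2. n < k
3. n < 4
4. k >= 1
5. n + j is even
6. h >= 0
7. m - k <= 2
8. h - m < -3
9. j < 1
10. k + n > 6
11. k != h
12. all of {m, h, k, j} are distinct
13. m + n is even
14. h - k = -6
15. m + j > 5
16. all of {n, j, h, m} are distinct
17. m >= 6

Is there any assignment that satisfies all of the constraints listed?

Take m = 6, n = 2, k = 7, j = 0, h = 1. Then constraint 1: h + m = 7; constraint 7: m - k = -1; constraint 8: h - m = -5, and every other listed constraint is also met.

Satisfiable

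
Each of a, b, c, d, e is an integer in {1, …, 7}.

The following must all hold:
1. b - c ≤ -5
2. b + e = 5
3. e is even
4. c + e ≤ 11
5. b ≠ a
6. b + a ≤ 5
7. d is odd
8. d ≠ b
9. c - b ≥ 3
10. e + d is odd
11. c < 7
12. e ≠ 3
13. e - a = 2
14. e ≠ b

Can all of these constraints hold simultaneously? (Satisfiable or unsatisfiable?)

Setting (a, b, c, d, e) = (2, 1, 6, 5, 4) satisfies everything: constraint 1: b - c = -5; constraint 2: b + e = 5; constraint 4: c + e = 10, and the others follow.

Satisfiable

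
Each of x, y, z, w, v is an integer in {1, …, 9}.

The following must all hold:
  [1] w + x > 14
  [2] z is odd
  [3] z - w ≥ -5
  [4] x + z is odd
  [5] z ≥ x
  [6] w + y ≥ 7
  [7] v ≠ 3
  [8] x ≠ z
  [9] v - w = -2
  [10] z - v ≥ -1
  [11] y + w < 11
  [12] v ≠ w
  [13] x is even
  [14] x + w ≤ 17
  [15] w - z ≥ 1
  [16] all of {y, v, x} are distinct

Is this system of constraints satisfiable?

Setting (x, y, z, w, v) = (6, 1, 7, 9, 7) satisfies everything: constraint 1: w + x = 15; constraint 3: z - w = -2, and the others follow.

Satisfiable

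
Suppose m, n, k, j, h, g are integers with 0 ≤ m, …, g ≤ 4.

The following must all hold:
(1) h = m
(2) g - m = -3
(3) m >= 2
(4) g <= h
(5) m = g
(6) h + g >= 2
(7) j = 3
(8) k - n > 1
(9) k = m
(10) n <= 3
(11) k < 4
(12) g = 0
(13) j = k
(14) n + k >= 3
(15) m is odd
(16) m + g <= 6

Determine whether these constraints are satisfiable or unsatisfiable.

Constraint 7 fixes j = 3 and constraint 12 fixes g = 0. Constraints 5, 9, and 13 give j = k = m = g, so j = g. But 3 ≠ 0 — contradiction.

Unsatisfiable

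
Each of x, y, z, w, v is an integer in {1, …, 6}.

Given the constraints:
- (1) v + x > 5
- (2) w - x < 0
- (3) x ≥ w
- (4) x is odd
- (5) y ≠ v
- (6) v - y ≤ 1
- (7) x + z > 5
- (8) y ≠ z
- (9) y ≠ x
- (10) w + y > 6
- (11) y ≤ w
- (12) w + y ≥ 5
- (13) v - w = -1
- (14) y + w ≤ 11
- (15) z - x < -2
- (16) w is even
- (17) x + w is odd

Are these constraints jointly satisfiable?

Satisfiable

Setting (x, y, z, w, v) = (5, 4, 1, 4, 3) satisfies everything: constraint 1: v + x = 8; constraint 2: w - x = -1; constraint 6: v - y = -1, and the others follow.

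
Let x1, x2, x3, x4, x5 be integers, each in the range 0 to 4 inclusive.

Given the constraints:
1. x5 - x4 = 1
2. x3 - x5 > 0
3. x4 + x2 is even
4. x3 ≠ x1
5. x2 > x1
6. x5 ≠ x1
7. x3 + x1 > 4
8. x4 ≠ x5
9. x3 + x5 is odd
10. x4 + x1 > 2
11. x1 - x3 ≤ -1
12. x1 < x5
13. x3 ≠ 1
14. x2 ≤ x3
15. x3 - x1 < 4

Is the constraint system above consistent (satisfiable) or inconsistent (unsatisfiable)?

Setting (x1, x2, x3, x4, x5) = (1, 4, 4, 2, 3) satisfies everything: constraint 1: x5 - x4 = 1; constraint 2: x3 - x5 = 1, and the others follow.

Satisfiable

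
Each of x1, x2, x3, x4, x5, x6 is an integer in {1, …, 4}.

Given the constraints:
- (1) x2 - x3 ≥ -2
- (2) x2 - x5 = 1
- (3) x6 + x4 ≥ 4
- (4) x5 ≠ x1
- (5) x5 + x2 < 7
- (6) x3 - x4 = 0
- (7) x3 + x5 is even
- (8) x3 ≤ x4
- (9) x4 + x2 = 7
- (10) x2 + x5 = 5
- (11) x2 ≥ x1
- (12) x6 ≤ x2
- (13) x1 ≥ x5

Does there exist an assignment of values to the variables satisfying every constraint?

Try x1 = 3, x2 = 3, x3 = 4, x4 = 4, x5 = 2, x6 = 3.
Check constraint 1: x2 - x3 = -1; constraint 2: x2 - x5 = 1; constraint 3: x6 + x4 = 7. The remaining constraints are straightforward to verify.

Satisfiable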